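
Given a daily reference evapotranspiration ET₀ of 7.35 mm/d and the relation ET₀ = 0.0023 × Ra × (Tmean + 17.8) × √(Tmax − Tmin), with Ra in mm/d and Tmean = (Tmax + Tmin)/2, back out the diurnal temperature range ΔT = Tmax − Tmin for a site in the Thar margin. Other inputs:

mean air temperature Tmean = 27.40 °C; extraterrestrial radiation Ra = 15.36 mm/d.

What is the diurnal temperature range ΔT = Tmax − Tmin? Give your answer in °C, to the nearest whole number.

√ΔT = ET₀ / [0.0023 × Ra × (Tmean+17.8)] = 7.35 / (0.0023 × 15.36 × 45.20) = 4.6029
ΔT = 4.6029² = 21.187 °C

21 °C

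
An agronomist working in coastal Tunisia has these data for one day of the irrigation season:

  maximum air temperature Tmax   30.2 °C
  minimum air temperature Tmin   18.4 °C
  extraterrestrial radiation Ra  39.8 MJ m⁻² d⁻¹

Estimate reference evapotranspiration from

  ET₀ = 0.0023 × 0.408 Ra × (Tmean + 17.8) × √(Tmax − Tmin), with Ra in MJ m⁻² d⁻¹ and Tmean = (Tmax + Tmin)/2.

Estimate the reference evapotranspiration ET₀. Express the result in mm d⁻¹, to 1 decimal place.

Tmean = (30.2 + 18.4)/2 = 24.30 °C
0.408 Ra = 0.408 × 39.8 = 16.2384 mm/d equivalent
ET₀ = 0.0023 × 16.2384 × (24.30 + 17.8) × √11.8 = 0.0023 × 16.2384 × 42.10 × 3.4351 = 5.4012 mm/d

5.4 mm d⁻¹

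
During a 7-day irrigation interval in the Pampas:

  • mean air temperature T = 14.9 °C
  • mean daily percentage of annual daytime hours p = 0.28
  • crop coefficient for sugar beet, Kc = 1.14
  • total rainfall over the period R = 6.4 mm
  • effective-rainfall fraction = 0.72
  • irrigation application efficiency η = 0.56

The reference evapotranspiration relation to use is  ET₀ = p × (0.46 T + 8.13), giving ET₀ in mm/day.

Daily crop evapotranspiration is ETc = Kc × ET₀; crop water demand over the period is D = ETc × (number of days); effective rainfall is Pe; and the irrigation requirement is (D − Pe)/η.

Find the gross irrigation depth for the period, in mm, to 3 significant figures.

ET₀ = 0.28 × (0.46 × 14.9 + 8.13) = 0.28 × 14.984 = 4.1955 mm/d
ETc = Kc × ET₀ = 1.14 × 4.1955 = 4.7829 mm/d
Crop demand D = ETc × 7 d = 4.7829 × 7 = 33.480 mm
Pe = 0.72 × 6.4 = 4.608 mm
D − Pe = 33.480 − 4.608 = 28.872 mm
Gross irrigation = 28.872 / 0.56 = 51.557 mm

51.6 mm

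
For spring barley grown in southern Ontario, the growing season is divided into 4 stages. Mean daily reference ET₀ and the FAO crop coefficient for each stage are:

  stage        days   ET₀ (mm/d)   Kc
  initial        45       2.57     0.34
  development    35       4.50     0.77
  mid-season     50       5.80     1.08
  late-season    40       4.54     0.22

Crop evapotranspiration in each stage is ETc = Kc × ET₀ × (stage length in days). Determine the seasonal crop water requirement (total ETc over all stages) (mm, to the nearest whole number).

initial: 0.34 × 2.57 × 45 = 39.32 mm
development: 0.77 × 4.50 × 35 = 121.28 mm
mid-season: 1.08 × 5.80 × 50 = 313.20 mm
late-season: 0.22 × 4.54 × 40 = 39.95 mm
Seasonal total = 513.75 mm

514 mm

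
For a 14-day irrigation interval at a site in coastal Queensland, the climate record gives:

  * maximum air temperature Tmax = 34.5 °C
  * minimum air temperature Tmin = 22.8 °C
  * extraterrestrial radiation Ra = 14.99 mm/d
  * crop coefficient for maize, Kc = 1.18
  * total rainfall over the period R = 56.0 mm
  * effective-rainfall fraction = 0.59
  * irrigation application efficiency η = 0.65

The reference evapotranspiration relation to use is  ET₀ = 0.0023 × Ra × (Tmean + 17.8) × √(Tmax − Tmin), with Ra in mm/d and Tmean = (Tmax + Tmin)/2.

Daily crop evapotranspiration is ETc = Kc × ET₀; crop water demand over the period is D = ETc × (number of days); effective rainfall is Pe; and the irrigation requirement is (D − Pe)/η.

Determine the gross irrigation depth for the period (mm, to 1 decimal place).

88.4 mm

Tmean = (34.5 + 22.8)/2 = 28.65 °C
ET₀ = 0.0023 × 14.99 × (28.65 + 17.8) × √11.7 = 0.0023 × 14.99 × 46.45 × 3.4205 = 5.4778 mm/d
ETc = Kc × ET₀ = 1.18 × 5.4778 = 6.4638 mm/d
Crop demand D = ETc × 14 d = 6.4638 × 14 = 90.493 mm
Pe = 0.59 × 56.0 = 33.040 mm
D − Pe = 90.493 − 33.040 = 57.453 mm
Gross irrigation = 57.453 / 0.65 = 88.389 mm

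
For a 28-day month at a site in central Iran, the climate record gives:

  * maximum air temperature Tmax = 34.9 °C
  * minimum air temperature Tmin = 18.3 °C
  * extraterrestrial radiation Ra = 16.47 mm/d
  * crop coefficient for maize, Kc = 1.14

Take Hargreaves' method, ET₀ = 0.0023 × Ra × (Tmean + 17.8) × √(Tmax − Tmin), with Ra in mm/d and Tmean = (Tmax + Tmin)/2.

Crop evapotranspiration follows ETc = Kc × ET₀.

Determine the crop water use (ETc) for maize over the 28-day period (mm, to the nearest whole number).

Tmean = (34.9 + 18.3)/2 = 26.60 °C
ET₀ = 0.0023 × 16.47 × (26.60 + 17.8) × √16.6 = 0.0023 × 16.47 × 44.40 × 4.0743 = 6.8526 mm/d
ETc = Kc × ET₀ = 1.14 × 6.8526 = 7.8120 mm/d
Over 28 days: 7.8120 × 28 = 218.736 mm

219 mm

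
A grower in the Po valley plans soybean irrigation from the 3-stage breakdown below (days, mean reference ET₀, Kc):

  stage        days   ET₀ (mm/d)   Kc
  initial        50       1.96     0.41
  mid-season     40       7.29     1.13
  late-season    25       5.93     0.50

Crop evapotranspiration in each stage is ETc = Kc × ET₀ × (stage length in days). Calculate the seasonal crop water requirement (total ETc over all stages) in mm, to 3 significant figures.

444 mm

initial: 0.41 × 1.96 × 50 = 40.18 mm
mid-season: 1.13 × 7.29 × 40 = 329.51 mm
late-season: 0.50 × 5.93 × 25 = 74.13 mm
Seasonal total = 443.82 mm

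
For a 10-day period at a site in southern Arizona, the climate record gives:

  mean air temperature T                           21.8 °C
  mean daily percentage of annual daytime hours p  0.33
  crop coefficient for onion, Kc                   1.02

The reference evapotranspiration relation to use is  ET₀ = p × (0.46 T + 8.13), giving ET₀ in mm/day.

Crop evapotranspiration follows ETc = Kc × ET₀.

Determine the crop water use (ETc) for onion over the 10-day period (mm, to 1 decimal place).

61.1 mm

ET₀ = 0.33 × (0.46 × 21.8 + 8.13) = 0.33 × 18.158 = 5.9921 mm/d
ETc = Kc × ET₀ = 1.02 × 5.9921 = 6.1119 mm/d
Over 10 days: 6.1119 × 10 = 61.119 mm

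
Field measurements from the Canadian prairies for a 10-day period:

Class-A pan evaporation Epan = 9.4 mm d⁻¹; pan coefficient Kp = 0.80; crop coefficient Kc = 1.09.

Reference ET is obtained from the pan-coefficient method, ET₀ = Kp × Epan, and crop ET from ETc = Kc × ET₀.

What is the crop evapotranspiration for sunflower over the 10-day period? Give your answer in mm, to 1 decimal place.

82.0 mm

ET₀ = 0.80 × 9.4 = 7.5200 mm/d
ETc = Kc × ET₀ = 1.09 × 7.5200 = 8.1968 mm/d
Over 10 days: 8.1968 × 10 = 81.968 mm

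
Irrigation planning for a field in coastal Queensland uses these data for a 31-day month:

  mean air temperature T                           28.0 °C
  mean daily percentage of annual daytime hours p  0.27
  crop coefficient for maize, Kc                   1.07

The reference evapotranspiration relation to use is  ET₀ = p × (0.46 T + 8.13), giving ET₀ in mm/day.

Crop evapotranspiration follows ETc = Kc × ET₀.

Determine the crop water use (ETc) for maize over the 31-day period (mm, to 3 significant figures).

ET₀ = 0.27 × (0.46 × 28.0 + 8.13) = 0.27 × 21.010 = 5.6727 mm/d
ETc = Kc × ET₀ = 1.07 × 5.6727 = 6.0698 mm/d
Over 31 days: 6.0698 × 31 = 188.164 mm

188 mm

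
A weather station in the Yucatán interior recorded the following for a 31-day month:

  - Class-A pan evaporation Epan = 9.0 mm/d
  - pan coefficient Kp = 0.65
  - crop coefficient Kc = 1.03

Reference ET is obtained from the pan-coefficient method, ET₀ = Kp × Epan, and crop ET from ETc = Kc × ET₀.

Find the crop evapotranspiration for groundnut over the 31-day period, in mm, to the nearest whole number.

ET₀ = 0.65 × 9.0 = 5.8500 mm/d
ETc = Kc × ET₀ = 1.03 × 5.8500 = 6.0255 mm/d
Over 31 days: 6.0255 × 31 = 186.791 mm

187 mm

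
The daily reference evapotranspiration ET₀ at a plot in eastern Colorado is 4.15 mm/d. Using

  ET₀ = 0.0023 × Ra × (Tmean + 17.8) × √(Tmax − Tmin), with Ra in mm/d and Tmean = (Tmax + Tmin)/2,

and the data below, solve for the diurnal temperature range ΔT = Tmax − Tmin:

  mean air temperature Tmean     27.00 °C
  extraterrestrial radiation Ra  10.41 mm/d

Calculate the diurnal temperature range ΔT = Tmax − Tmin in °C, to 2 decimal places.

14.97 °C

√ΔT = ET₀ / [0.0023 × Ra × (Tmean+17.8)] = 4.15 / (0.0023 × 10.41 × 44.80) = 3.8689
ΔT = 3.8689² = 14.968 °C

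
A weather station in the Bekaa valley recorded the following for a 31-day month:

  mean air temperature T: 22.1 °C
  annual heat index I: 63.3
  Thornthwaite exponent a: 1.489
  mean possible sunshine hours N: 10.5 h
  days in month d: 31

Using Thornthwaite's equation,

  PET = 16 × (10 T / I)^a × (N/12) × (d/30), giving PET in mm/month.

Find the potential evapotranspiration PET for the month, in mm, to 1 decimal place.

10T/I = 10 × 22.1 / 63.3 = 3.4913
(10T/I)^a = 3.4913^1.489 = 6.4344
Uncorrected PET = 16 × 6.4344 = 102.950 mm
Correction = (N/12)(d/30) = (10.5/12)(31/30) = 0.9042
PET = 102.950 × 0.9042 = 93.087 mm/month

93.1 mm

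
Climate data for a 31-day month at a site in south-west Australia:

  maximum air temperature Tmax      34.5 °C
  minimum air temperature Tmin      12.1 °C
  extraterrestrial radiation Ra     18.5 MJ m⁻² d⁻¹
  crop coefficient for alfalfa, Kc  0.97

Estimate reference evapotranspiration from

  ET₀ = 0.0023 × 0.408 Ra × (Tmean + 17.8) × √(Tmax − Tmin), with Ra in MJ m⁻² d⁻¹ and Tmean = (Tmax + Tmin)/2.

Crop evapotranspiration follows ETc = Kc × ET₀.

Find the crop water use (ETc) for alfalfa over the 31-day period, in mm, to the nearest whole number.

102 mm

Tmean = (34.5 + 12.1)/2 = 23.30 °C
0.408 Ra = 0.408 × 18.5 = 7.5480 mm/d equivalent
ET₀ = 0.0023 × 7.5480 × (23.30 + 17.8) × √22.4 = 0.0023 × 7.5480 × 41.10 × 4.7329 = 3.3770 mm/d
ETc = Kc × ET₀ = 0.97 × 3.3770 = 3.2757 mm/d
Over 31 days: 3.2757 × 31 = 101.547 mm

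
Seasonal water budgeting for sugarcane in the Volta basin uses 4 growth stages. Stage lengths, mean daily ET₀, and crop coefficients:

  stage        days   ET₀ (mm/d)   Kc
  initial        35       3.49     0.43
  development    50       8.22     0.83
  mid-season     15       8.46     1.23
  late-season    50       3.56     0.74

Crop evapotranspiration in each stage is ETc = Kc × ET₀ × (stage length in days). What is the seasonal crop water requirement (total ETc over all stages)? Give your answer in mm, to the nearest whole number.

initial: 0.43 × 3.49 × 35 = 52.52 mm
development: 0.83 × 8.22 × 50 = 341.13 mm
mid-season: 1.23 × 8.46 × 15 = 156.09 mm
late-season: 0.74 × 3.56 × 50 = 131.72 mm
Seasonal total = 681.46 mm

681 mm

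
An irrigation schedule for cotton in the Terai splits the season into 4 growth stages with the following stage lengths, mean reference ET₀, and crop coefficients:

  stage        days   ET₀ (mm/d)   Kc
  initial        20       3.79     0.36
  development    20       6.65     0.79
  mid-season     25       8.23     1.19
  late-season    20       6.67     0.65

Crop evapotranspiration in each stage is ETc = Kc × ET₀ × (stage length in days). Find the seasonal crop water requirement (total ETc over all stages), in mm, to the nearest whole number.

initial: 0.36 × 3.79 × 20 = 27.29 mm
development: 0.79 × 6.65 × 20 = 105.07 mm
mid-season: 1.19 × 8.23 × 25 = 244.84 mm
late-season: 0.65 × 6.67 × 20 = 86.71 mm
Seasonal total = 463.91 mm

464 mm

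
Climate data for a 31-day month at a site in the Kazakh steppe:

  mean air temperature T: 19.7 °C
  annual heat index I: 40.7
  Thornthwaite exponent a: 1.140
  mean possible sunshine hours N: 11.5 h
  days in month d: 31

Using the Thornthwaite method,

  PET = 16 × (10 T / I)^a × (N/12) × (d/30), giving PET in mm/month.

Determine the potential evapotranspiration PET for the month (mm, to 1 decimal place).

95.6 mm

10T/I = 10 × 19.7 / 40.7 = 4.8403
(10T/I)^a = 4.8403^1.140 = 6.0361
Uncorrected PET = 16 × 6.0361 = 96.578 mm
Correction = (N/12)(d/30) = (11.5/12)(31/30) = 0.9903
PET = 96.578 × 0.9903 = 95.641 mm/month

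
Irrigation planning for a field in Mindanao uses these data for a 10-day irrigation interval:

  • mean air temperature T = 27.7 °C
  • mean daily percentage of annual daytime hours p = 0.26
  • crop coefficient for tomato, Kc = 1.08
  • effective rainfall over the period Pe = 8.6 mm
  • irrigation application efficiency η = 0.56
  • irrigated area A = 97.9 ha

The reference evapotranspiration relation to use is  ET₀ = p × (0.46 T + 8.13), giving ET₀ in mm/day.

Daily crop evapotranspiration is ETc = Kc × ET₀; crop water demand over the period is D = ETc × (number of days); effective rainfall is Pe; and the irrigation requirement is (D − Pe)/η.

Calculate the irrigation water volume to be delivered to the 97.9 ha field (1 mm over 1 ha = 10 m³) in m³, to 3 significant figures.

87400 m³

ET₀ = 0.26 × (0.46 × 27.7 + 8.13) = 0.26 × 20.872 = 5.4267 mm/d
ETc = Kc × ET₀ = 1.08 × 5.4267 = 5.8608 mm/d
Crop demand D = ETc × 10 d = 5.8608 × 10 = 58.608 mm
D − Pe = 58.608 − 8.6 = 50.008 mm
Gross irrigation = 50.008 / 0.56 = 89.300 mm
Volume = 89.300 mm × 97.9 ha × 10 = 87424.7 m³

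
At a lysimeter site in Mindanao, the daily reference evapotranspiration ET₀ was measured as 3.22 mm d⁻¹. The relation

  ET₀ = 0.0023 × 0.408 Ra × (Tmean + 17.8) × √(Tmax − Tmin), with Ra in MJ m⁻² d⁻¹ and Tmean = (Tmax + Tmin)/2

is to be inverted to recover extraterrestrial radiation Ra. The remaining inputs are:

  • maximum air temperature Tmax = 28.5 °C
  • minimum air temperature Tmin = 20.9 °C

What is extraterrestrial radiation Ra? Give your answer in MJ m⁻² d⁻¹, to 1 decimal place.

Tmean = (28.5+20.9)/2 = 24.70 °C; ΔT = 7.6
Ra = ET₀ / [0.0023 × 0.408 × (Tmean+17.8) × √ΔT]
   = 3.22 / (0.0023 × 0.408 × 42.50 × 2.7568) = 29.287 MJ m⁻² d⁻¹

29.3 MJ m⁻² d⁻¹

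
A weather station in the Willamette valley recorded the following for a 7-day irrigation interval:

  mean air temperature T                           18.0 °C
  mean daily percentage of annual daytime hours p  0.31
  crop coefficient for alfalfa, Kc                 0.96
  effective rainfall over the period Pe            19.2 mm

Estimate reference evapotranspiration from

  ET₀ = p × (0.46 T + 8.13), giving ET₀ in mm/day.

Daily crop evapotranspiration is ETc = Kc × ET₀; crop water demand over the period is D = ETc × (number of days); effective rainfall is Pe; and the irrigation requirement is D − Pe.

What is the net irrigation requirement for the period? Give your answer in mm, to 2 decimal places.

ET₀ = 0.31 × (0.46 × 18.0 + 8.13) = 0.31 × 16.410 = 5.0871 mm/d
ETc = Kc × ET₀ = 0.96 × 5.0871 = 4.8836 mm/d
Crop demand D = ETc × 7 d = 4.8836 × 7 = 34.185 mm
D − Pe = 34.185 − 19.2 = 14.985 mm

14.99 mm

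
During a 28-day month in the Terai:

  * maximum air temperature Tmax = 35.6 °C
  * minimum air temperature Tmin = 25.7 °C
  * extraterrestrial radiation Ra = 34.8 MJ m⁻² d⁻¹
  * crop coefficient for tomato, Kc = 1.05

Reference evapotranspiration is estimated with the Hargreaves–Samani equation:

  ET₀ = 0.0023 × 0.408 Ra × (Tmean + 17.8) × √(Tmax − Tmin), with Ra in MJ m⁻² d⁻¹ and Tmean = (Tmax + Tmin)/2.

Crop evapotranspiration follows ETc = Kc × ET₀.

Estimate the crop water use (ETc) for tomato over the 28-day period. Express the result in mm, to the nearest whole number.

Tmean = (35.6 + 25.7)/2 = 30.65 °C
0.408 Ra = 0.408 × 34.8 = 14.1984 mm/d equivalent
ET₀ = 0.0023 × 14.1984 × (30.65 + 17.8) × √9.9 = 0.0023 × 14.1984 × 48.45 × 3.1464 = 4.9782 mm/d
ETc = Kc × ET₀ = 1.05 × 4.9782 = 5.2271 mm/d
Over 28 days: 5.2271 × 28 = 146.359 mm

146 mm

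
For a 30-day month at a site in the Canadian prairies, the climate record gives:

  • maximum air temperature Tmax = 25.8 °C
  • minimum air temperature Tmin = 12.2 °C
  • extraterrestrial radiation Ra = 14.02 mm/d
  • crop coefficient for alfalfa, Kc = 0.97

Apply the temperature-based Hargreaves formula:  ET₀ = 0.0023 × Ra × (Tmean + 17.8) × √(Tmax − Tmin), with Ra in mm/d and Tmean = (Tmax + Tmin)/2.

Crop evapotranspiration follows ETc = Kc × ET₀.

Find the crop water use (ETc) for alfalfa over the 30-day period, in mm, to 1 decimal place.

Tmean = (25.8 + 12.2)/2 = 19.00 °C
ET₀ = 0.0023 × 14.02 × (19.00 + 17.8) × √13.6 = 0.0023 × 14.02 × 36.80 × 3.6878 = 4.3761 mm/d
ETc = Kc × ET₀ = 0.97 × 4.3761 = 4.2448 mm/d
Over 30 days: 4.2448 × 30 = 127.344 mm

127.3 mm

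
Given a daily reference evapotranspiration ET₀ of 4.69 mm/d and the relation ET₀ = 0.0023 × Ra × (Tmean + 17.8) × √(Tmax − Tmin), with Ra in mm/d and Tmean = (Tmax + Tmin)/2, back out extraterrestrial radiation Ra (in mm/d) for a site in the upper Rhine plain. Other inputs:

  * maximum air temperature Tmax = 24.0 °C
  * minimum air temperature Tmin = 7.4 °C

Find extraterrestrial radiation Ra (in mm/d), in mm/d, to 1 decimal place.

14.9 mm/d

Tmean = 15.70 °C; √ΔT = 4.0743
Ra = ET₀ / [0.0023 × (Tmean+17.8) × √ΔT] = 4.69 / (0.0023 × 33.50 × 4.0743) = 14.940 mm/d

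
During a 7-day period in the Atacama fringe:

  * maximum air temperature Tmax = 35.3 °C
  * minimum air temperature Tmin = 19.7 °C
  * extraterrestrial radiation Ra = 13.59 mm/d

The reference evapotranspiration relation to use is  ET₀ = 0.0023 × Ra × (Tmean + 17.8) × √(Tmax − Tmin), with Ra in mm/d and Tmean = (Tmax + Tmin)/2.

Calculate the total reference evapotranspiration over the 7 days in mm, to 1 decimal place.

39.1 mm

Tmean = (35.3 + 19.7)/2 = 27.50 °C
ET₀ = 0.0023 × 13.59 × (27.50 + 17.8) × √15.6 = 0.0023 × 13.59 × 45.30 × 3.9497 = 5.5925 mm/d
Over 7 days: 5.5925 × 7 = 39.148 mm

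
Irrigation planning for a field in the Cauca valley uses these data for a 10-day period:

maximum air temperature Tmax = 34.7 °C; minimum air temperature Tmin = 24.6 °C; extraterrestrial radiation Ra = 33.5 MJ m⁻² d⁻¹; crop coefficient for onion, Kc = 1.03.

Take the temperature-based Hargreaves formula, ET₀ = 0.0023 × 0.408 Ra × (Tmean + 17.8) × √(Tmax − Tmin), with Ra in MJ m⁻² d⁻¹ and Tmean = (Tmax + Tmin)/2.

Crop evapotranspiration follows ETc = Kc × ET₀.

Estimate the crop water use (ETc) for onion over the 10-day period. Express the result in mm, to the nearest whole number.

49 mm

Tmean = (34.7 + 24.6)/2 = 29.65 °C
0.408 Ra = 0.408 × 33.5 = 13.6680 mm/d equivalent
ET₀ = 0.0023 × 13.6680 × (29.65 + 17.8) × √10.1 = 0.0023 × 13.6680 × 47.45 × 3.1780 = 4.7405 mm/d
ETc = Kc × ET₀ = 1.03 × 4.7405 = 4.8827 mm/d
Over 10 days: 4.8827 × 10 = 48.827 mm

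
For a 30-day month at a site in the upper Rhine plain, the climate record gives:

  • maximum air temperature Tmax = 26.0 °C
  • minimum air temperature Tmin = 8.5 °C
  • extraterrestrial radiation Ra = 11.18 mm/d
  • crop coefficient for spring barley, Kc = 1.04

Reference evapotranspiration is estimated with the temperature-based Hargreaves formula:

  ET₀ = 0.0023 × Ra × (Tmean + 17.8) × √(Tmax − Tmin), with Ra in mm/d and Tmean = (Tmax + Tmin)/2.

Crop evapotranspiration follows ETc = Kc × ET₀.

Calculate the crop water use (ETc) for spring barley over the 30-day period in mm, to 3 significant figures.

118 mm

Tmean = (26.0 + 8.5)/2 = 17.25 °C
ET₀ = 0.0023 × 11.18 × (17.25 + 17.8) × √17.5 = 0.0023 × 11.18 × 35.05 × 4.1833 = 3.7703 mm/d
ETc = Kc × ET₀ = 1.04 × 3.7703 = 3.9211 mm/d
Over 30 days: 3.9211 × 30 = 117.633 mm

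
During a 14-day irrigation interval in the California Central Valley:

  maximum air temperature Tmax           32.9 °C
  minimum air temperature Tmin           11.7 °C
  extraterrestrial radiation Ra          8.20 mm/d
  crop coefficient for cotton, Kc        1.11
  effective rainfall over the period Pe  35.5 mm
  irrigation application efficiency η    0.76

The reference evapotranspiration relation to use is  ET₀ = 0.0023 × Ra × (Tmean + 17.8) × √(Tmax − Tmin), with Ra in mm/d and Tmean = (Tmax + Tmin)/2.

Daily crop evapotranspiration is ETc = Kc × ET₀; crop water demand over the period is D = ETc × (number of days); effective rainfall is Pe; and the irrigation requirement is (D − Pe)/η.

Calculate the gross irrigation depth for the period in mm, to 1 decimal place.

Tmean = (32.9 + 11.7)/2 = 22.30 °C
ET₀ = 0.0023 × 8.20 × (22.30 + 17.8) × √21.2 = 0.0023 × 8.20 × 40.10 × 4.6043 = 3.4822 mm/d
ETc = Kc × ET₀ = 1.11 × 3.4822 = 3.8652 mm/d
Crop demand D = ETc × 14 d = 3.8652 × 14 = 54.113 mm
D − Pe = 54.113 − 35.5 = 18.613 mm
Gross irrigation = 18.613 / 0.76 = 24.491 mm

24.5 mm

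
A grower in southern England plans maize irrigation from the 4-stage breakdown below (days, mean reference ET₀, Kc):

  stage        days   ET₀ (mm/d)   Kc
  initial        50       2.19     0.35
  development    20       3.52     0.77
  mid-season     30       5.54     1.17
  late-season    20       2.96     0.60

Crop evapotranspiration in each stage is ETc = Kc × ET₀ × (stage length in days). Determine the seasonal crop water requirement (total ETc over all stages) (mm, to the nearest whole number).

323 mm

initial: 0.35 × 2.19 × 50 = 38.33 mm
development: 0.77 × 3.52 × 20 = 54.21 mm
mid-season: 1.17 × 5.54 × 30 = 194.45 mm
late-season: 0.60 × 2.96 × 20 = 35.52 mm
Seasonal total = 322.51 mm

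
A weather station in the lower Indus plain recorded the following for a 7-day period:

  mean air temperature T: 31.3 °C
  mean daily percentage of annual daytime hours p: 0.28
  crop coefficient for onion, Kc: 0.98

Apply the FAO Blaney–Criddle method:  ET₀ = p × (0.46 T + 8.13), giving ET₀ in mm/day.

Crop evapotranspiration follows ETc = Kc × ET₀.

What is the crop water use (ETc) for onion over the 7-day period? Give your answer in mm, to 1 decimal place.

43.3 mm

ET₀ = 0.28 × (0.46 × 31.3 + 8.13) = 0.28 × 22.528 = 6.3078 mm/d
ETc = Kc × ET₀ = 0.98 × 6.3078 = 6.1816 mm/d
Over 7 days: 6.1816 × 7 = 43.271 mm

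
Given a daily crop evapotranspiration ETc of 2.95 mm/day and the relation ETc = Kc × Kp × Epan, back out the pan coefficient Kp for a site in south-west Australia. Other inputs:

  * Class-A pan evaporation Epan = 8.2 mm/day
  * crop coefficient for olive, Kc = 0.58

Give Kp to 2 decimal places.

0.62

ETc = Kc × Kp × Epan  ⇒  Kp = ETc / (Kc × Epan)
Kp = 2.95 / (0.58 × 8.2) = 2.95 / 4.756 = 0.6203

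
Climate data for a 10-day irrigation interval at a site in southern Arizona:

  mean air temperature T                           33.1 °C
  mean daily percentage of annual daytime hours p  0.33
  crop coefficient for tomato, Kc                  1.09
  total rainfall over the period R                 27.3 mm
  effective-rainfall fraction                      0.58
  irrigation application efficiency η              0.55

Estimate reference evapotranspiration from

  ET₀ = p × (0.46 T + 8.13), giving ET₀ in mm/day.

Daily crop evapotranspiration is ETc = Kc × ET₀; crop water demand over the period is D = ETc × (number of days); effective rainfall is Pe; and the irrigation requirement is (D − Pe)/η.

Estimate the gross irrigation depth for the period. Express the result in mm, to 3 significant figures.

124 mm

ET₀ = 0.33 × (0.46 × 33.1 + 8.13) = 0.33 × 23.356 = 7.7075 mm/d
ETc = Kc × ET₀ = 1.09 × 7.7075 = 8.4012 mm/d
Crop demand D = ETc × 10 d = 8.4012 × 10 = 84.012 mm
Pe = 0.58 × 27.3 = 15.834 mm
D − Pe = 84.012 − 15.834 = 68.178 mm
Gross irrigation = 68.178 / 0.55 = 123.960 mm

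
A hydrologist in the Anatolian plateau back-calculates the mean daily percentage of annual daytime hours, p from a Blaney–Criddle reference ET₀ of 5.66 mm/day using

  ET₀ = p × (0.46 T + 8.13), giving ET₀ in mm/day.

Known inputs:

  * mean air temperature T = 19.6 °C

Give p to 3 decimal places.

p = ET₀ / (0.46 T + 8.13) = 5.66 / (0.46 × 19.6 + 8.13) = 5.66 / 17.146 = 0.3301

0.330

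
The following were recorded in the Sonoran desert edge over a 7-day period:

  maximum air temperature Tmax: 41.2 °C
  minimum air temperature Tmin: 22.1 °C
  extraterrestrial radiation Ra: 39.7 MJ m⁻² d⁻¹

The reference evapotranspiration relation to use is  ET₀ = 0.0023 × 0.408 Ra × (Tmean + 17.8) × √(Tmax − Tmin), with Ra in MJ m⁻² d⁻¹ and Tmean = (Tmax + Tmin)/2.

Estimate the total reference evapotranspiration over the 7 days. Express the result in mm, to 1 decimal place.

56.4 mm

Tmean = (41.2 + 22.1)/2 = 31.65 °C
0.408 Ra = 0.408 × 39.7 = 16.1976 mm/d equivalent
ET₀ = 0.0023 × 16.1976 × (31.65 + 17.8) × √19.1 = 0.0023 × 16.1976 × 49.45 × 4.3704 = 8.0513 mm/d
Over 7 days: 8.0513 × 7 = 56.359 mm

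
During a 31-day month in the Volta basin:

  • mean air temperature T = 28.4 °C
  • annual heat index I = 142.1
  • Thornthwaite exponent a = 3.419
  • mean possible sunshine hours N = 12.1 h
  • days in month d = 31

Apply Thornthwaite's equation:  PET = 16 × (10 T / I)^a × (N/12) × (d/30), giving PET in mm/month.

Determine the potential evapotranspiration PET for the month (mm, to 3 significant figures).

10T/I = 10 × 28.4 / 142.1 = 1.9986
(10T/I)^a = 1.9986^3.419 = 10.6704
Uncorrected PET = 16 × 10.6704 = 170.726 mm
Correction = (N/12)(d/30) = (12.1/12)(31/30) = 1.0419
PET = 170.726 × 1.0419 = 177.879 mm/month

178 mm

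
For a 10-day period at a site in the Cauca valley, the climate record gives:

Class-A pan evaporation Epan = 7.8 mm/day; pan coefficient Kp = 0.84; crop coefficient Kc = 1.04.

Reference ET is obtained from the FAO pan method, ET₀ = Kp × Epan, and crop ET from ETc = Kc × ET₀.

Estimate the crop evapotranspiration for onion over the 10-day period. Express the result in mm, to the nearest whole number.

68 mm

ET₀ = 0.84 × 7.8 = 6.5520 mm/d
ETc = Kc × ET₀ = 1.04 × 6.5520 = 6.8141 mm/d
Over 10 days: 6.8141 × 10 = 68.141 mm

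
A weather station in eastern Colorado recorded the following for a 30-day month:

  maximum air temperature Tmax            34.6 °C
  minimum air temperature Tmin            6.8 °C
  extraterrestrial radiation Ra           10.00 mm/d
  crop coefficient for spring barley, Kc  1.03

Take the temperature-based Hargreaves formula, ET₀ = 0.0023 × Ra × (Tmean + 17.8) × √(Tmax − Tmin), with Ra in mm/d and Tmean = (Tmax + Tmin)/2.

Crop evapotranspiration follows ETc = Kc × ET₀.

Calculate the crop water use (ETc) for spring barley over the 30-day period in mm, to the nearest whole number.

Tmean = (34.6 + 6.8)/2 = 20.70 °C
ET₀ = 0.0023 × 10.00 × (20.70 + 17.8) × √27.8 = 0.0023 × 10.00 × 38.50 × 5.2726 = 4.6689 mm/d
ETc = Kc × ET₀ = 1.03 × 4.6689 = 4.8090 mm/d
Over 30 days: 4.8090 × 30 = 144.270 mm

144 mm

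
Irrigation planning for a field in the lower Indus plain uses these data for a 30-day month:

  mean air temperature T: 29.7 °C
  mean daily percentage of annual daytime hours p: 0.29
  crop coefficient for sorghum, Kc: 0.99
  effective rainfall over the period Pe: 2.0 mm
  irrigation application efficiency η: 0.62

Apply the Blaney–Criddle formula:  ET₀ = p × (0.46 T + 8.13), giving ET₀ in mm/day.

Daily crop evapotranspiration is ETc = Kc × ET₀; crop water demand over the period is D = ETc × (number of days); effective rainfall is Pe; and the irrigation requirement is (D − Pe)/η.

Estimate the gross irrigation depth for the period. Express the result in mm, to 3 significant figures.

300 mm

ET₀ = 0.29 × (0.46 × 29.7 + 8.13) = 0.29 × 21.792 = 6.3197 mm/d
ETc = Kc × ET₀ = 0.99 × 6.3197 = 6.2565 mm/d
Crop demand D = ETc × 30 d = 6.2565 × 30 = 187.695 mm
D − Pe = 187.695 − 2.0 = 185.695 mm
Gross irrigation = 185.695 / 0.62 = 299.508 mm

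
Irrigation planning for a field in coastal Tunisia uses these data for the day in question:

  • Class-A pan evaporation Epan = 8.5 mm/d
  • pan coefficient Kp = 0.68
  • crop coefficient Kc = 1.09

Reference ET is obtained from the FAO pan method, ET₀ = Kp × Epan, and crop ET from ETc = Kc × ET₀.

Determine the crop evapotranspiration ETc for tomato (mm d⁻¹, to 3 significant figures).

ET₀ = 0.68 × 8.5 = 5.7800 mm/d
ETc = Kc × ET₀ = 1.09 × 5.7800 = 6.3002 mm/d

6.30 mm d⁻¹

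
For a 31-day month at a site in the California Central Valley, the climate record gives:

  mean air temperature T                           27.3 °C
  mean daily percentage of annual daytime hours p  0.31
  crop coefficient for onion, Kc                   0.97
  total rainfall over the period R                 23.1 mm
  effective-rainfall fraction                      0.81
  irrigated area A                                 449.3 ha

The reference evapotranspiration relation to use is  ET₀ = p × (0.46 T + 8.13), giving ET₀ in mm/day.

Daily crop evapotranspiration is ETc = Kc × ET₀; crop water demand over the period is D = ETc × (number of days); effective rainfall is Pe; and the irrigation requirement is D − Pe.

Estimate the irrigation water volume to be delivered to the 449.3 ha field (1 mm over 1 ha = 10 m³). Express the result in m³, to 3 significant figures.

ET₀ = 0.31 × (0.46 × 27.3 + 8.13) = 0.31 × 20.688 = 6.4133 mm/d
ETc = Kc × ET₀ = 0.97 × 6.4133 = 6.2209 mm/d
Crop demand D = ETc × 31 d = 6.2209 × 31 = 192.848 mm
Pe = 0.81 × 23.1 = 18.711 mm
D − Pe = 192.848 − 18.711 = 174.137 mm
Volume = 174.137 mm × 449.3 ha × 10 = 782397.5 m³

782000 m³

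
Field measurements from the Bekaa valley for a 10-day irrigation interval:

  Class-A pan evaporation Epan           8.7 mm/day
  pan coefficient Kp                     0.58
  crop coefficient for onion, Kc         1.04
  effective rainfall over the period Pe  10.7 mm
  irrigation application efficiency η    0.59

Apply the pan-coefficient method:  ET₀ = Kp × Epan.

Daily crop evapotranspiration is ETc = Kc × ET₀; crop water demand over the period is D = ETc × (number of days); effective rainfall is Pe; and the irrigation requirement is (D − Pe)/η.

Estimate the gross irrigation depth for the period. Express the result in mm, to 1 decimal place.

ET₀ = 0.58 × 8.7 = 5.0460 mm/d
ETc = Kc × ET₀ = 1.04 × 5.0460 = 5.2478 mm/d
Crop demand D = ETc × 10 d = 5.2478 × 10 = 52.478 mm
D − Pe = 52.478 − 10.7 = 41.778 mm
Gross irrigation = 41.778 / 0.59 = 70.810 mm

70.8 mm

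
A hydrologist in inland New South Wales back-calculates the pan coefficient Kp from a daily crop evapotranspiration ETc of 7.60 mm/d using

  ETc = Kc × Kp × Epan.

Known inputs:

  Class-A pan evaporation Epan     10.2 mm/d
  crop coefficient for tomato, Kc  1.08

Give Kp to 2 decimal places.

ETc = Kc × Kp × Epan  ⇒  Kp = ETc / (Kc × Epan)
Kp = 7.60 / (1.08 × 10.2) = 7.60 / 11.016 = 0.6899

0.69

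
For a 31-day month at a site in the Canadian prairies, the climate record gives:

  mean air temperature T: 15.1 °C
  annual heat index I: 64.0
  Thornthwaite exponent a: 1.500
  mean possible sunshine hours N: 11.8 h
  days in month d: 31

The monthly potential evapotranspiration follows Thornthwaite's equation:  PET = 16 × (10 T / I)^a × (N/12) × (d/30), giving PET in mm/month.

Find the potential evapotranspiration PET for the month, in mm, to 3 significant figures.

58.9 mm

10T/I = 10 × 15.1 / 64.0 = 2.3594
(10T/I)^a = 2.3594^1.500 = 3.6241
Uncorrected PET = 16 × 3.6241 = 57.986 mm
Correction = (N/12)(d/30) = (11.8/12)(31/30) = 1.0161
PET = 57.986 × 1.0161 = 58.920 mm/month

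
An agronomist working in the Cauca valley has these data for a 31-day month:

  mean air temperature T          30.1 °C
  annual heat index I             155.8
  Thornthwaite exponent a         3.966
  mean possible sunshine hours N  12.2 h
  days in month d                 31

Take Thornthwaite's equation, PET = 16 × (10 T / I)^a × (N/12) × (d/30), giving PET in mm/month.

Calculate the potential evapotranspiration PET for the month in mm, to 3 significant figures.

229 mm

10T/I = 10 × 30.1 / 155.8 = 1.9320
(10T/I)^a = 1.9320^3.966 = 13.6240
Uncorrected PET = 16 × 13.6240 = 217.984 mm
Correction = (N/12)(d/30) = (12.2/12)(31/30) = 1.0506
PET = 217.984 × 1.0506 = 229.014 mm/month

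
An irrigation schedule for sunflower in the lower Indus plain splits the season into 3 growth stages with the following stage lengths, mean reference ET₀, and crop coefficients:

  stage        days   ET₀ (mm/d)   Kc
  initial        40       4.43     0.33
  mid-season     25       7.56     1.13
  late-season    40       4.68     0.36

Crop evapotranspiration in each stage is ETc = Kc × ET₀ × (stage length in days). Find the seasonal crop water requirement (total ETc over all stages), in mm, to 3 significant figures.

initial: 0.33 × 4.43 × 40 = 58.48 mm
mid-season: 1.13 × 7.56 × 25 = 213.57 mm
late-season: 0.36 × 4.68 × 40 = 67.39 mm
Seasonal total = 339.44 mm

339 mm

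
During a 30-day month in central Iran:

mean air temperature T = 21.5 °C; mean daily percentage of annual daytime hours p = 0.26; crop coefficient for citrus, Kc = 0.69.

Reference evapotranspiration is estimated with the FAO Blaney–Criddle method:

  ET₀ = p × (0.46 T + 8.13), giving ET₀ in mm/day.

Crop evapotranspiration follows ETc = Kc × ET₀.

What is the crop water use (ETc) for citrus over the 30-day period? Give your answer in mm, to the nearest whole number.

97 mm

ET₀ = 0.26 × (0.46 × 21.5 + 8.13) = 0.26 × 18.020 = 4.6852 mm/d
ETc = Kc × ET₀ = 0.69 × 4.6852 = 3.2328 mm/d
Over 30 days: 3.2328 × 30 = 96.984 mm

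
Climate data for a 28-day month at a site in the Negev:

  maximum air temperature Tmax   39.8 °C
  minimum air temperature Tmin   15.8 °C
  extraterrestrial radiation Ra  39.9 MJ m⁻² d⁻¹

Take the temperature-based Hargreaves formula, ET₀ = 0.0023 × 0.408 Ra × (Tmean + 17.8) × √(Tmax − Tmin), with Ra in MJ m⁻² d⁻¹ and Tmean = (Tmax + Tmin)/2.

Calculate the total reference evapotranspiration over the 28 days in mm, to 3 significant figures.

234 mm

Tmean = (39.8 + 15.8)/2 = 27.80 °C
0.408 Ra = 0.408 × 39.9 = 16.2792 mm/d equivalent
ET₀ = 0.0023 × 16.2792 × (27.80 + 17.8) × √24.0 = 0.0023 × 16.2792 × 45.60 × 4.8990 = 8.3644 mm/d
Over 28 days: 8.3644 × 28 = 234.203 mm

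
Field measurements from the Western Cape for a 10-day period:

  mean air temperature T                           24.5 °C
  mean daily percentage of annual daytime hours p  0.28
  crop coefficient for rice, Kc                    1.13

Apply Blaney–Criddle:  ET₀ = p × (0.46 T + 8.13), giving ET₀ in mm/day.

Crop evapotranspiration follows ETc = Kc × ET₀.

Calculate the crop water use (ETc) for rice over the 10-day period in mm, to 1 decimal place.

ET₀ = 0.28 × (0.46 × 24.5 + 8.13) = 0.28 × 19.400 = 5.4320 mm/d
ETc = Kc × ET₀ = 1.13 × 5.4320 = 6.1382 mm/d
Over 10 days: 6.1382 × 10 = 61.382 mm

61.4 mm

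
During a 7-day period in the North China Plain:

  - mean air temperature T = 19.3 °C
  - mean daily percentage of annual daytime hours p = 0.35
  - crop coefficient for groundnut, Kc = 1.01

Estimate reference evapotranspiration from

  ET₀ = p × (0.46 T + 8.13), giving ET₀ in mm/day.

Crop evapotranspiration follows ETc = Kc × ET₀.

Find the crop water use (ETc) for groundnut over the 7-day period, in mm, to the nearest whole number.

42 mm

ET₀ = 0.35 × (0.46 × 19.3 + 8.13) = 0.35 × 17.008 = 5.9528 mm/d
ETc = Kc × ET₀ = 1.01 × 5.9528 = 6.0123 mm/d
Over 7 days: 6.0123 × 7 = 42.086 mm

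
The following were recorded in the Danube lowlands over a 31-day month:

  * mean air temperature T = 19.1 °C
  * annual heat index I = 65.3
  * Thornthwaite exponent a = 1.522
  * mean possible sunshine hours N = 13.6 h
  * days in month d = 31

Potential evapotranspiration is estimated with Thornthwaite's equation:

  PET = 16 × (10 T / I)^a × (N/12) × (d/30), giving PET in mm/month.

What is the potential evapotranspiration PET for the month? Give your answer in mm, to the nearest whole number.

96 mm

10T/I = 10 × 19.1 / 65.3 = 2.9250
(10T/I)^a = 2.9250^1.522 = 5.1220
Uncorrected PET = 16 × 5.1220 = 81.952 mm
Correction = (N/12)(d/30) = (13.6/12)(31/30) = 1.1711
PET = 81.952 × 1.1711 = 95.974 mm/month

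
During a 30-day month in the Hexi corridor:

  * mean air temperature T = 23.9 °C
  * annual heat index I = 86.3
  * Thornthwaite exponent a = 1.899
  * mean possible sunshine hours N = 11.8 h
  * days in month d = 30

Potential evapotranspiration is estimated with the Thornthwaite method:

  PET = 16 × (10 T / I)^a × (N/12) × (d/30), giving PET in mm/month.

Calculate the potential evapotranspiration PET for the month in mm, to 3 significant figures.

10T/I = 10 × 23.9 / 86.3 = 2.7694
(10T/I)^a = 2.7694^1.899 = 6.9198
Uncorrected PET = 16 × 6.9198 = 110.717 mm
Correction = (N/12)(d/30) = (11.8/12)(30/30) = 0.9833
PET = 110.717 × 0.9833 = 108.868 mm/month

109 mm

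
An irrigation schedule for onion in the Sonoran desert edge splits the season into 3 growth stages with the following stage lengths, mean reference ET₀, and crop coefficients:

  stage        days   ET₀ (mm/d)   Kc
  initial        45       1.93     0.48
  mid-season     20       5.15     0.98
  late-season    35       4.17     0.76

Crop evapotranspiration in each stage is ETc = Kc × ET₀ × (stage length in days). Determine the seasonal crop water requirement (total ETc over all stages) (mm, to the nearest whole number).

initial: 0.48 × 1.93 × 45 = 41.69 mm
mid-season: 0.98 × 5.15 × 20 = 100.94 mm
late-season: 0.76 × 4.17 × 35 = 110.92 mm
Seasonal total = 253.55 mm

254 mm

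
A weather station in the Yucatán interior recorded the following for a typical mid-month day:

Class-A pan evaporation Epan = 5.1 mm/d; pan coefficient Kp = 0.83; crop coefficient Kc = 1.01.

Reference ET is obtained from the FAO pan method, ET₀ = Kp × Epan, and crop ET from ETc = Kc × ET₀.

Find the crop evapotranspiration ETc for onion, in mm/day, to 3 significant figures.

4.28 mm/day

ET₀ = 0.83 × 5.1 = 4.2330 mm/d
ETc = Kc × ET₀ = 1.01 × 4.2330 = 4.2753 mm/d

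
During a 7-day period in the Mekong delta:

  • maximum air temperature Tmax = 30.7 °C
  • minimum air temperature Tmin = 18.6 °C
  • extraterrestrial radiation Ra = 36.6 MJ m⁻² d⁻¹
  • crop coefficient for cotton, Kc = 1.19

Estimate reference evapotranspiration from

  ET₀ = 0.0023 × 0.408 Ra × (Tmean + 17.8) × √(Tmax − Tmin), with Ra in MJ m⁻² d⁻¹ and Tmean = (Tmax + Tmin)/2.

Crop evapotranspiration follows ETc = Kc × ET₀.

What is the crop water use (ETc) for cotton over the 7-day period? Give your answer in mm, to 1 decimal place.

42.2 mm

Tmean = (30.7 + 18.6)/2 = 24.65 °C
0.408 Ra = 0.408 × 36.6 = 14.9328 mm/d equivalent
ET₀ = 0.0023 × 14.9328 × (24.65 + 17.8) × √12.1 = 0.0023 × 14.9328 × 42.45 × 3.4785 = 5.0715 mm/d
ETc = Kc × ET₀ = 1.19 × 5.0715 = 6.0351 mm/d
Over 7 days: 6.0351 × 7 = 42.246 mm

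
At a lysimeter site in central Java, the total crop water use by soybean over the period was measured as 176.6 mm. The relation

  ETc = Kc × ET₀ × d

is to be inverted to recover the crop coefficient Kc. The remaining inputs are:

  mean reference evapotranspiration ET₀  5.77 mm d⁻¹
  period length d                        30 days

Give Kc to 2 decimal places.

ETc = Kc × ET₀ × d  ⇒  Kc = ETc / (ET₀ × d)
Kc = 176.6 / (5.77 × 30) = 176.6 / 173.10 = 1.0202

1.02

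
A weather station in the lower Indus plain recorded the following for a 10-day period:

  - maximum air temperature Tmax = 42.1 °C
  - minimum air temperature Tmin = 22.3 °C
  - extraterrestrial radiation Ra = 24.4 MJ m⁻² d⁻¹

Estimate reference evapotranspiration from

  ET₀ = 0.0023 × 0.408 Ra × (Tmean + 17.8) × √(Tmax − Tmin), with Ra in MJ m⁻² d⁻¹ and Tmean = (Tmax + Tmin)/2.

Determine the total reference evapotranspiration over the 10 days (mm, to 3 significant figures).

Tmean = (42.1 + 22.3)/2 = 32.20 °C
0.408 Ra = 0.408 × 24.4 = 9.9552 mm/d equivalent
ET₀ = 0.0023 × 9.9552 × (32.20 + 17.8) × √19.8 = 0.0023 × 9.9552 × 50.00 × 4.4497 = 5.0942 mm/d
Over 10 days: 5.0942 × 10 = 50.942 mm

50.9 mm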